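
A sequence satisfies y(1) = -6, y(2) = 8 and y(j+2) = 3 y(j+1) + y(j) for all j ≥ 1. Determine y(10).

y(3) = 3(8) + (-6) = 18
y(4) = 3(18) + 8 = 62
y(5) = 3(62) + 18 = 204
y(6) = 3(204) + 62 = 674
y(7) = 3(674) + 204 = 2226
y(8) = 3(2226) + 674 = 7352
y(9) = 3(7352) + 2226 = 24282
y(10) = 3(24282) + 7352 = 80198

80198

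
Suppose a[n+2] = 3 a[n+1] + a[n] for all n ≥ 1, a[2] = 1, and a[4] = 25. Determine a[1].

Let a[1] = x.
a[3] = 3 + x
a[4] = 10 + 3x
So 10 + 3x = 25, giving x = 5.

5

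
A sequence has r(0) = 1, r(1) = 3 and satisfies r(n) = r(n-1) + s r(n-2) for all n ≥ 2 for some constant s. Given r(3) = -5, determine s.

-2

r(2) = 3 + s
r(3) = 3 + 4s
So 3 + 4s = -5, giving s = -2.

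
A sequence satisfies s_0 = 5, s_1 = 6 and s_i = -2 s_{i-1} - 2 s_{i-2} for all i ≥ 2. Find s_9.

96

s_2 = -2(6) - 2(5) = -22
s_3 = -2(-22) - 2(6) = 32
s_4 = -2(32) - 2(-22) = -20
s_5 = -2(-20) - 2(32) = -24
s_6 = -2(-24) - 2(-20) = 88
s_7 = -2(88) - 2(-24) = -128
s_8 = -2(-128) - 2(88) = 80
s_9 = -2(80) - 2(-128) = 96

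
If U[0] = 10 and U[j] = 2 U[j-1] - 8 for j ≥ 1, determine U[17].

The fixed point is -8/(1 - 2) = 8, so U[j] - 8 = 2(U[j-1] - 8).
Hence U[j] = 2·2^j + 8.
U[17] = 2·2^{17} + 8 = 2·131072 + 8 = 262152.

262152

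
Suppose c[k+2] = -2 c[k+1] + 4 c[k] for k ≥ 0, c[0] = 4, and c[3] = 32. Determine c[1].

Let c[1] = v.
c[2] = 16 - 2v
c[3] = -32 + 8v
So -32 + 8v = 32, giving v = 8.

8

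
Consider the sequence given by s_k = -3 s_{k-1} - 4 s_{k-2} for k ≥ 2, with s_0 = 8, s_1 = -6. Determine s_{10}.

s_2 = -3(-6) - 4(8) = -14
s_3 = -3(-14) - 4(-6) = 66
s_4 = -3(66) - 4(-14) = -142
s_5 = -3(-142) - 4(66) = 162
s_6 = -3(162) - 4(-142) = 82
s_7 = -3(82) - 4(162) = -894
s_8 = -3(-894) - 4(82) = 2354
s_9 = -3(2354) - 4(-894) = -3486
s_{10} = -3(-3486) - 4(2354) = 1042

1042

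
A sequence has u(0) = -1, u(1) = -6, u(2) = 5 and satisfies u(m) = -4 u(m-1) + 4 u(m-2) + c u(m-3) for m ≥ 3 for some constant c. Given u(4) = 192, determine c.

2

u(3) = -44 - c
u(4) = 196 - 2c
So 196 - 2c = 192, giving c = 2.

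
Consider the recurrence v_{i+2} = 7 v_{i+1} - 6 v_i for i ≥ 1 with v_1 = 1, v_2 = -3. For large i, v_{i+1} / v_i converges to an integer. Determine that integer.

6

The characteristic equation is r^2 - 7r + 6 = 0, which factors as (r - 6)(r - 1) = 0.
So the roots are 6 and 1. Since |6| > |1| and the coefficient of 6^i is non-zero, the ratio tends to 6.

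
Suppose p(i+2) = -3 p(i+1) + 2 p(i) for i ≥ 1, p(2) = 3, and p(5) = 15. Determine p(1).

Let p(1) = v.
p(3) = -9 + 2v
p(4) = 33 - 6v
p(5) = -117 + 22v
So -117 + 22v = 15, giving v = 6.

6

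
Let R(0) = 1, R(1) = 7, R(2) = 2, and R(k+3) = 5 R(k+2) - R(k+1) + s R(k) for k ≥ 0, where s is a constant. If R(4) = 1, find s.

-1

R(3) = 3 + s
R(4) = 13 + 12s
So 13 + 12s = 1, giving s = -1.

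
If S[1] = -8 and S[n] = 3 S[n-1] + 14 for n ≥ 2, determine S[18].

-129140170

The fixed point is 14/(1 - 3) = -7, so S[n] + 7 = 3(S[n-1] + 7).
Hence S[n] = -1·3^{n-1} - 7.
S[18] = -1·3^{17} - 7 = -1·129140163 - 7 = -129140170.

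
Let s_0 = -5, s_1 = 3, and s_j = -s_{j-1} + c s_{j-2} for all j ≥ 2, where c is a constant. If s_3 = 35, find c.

s_2 = -3 - 5c
s_3 = 3 + 8c
So 3 + 8c = 35, giving c = 4.

4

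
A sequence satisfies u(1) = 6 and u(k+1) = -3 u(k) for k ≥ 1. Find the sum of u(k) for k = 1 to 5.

366

u(2) = -3·6 = -18
u(3) = -3·(-18) = 54
u(4) = -3·54 = -162
u(5) = -3·(-162) = 486
Sum = 6 + (-18) + 54 + (-162) + 486 = 366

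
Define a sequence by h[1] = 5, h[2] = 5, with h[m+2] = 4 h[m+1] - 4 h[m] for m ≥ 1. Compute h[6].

-240

h[3] = 4·5 - 4·5 = 0
h[4] = 4·0 - 4·5 = -20
h[5] = 4·(-20) - 4·0 = -80
h[6] = 4·(-80) - 4·(-20) = -240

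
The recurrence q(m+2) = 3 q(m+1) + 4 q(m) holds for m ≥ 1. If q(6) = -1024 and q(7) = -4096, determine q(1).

Rearranging, q(m-2) = (q(m) - 3 q(m-1)) / 4.
q(5) = (-4096 - 3·(-1024)) / 4 = -1024/4 = -256
q(4) = (-1024 - 3·(-256)) / 4 = -256/4 = -64
q(3) = (-256 - 3·(-64)) / 4 = -64/4 = -16
q(2) = (-64 - 3·(-16)) / 4 = -16/4 = -4
q(1) = (-16 - 3·(-4)) / 4 = -4/4 = -1

-1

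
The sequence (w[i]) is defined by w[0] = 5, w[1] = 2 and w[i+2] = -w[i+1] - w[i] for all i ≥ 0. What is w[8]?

w[2] = -2 - 5 = -7
w[3] = -(-7) - 2 = 5
w[4] = -5 - (-7) = 2
w[5] = -2 - 5 = -7
w[6] = -(-7) - 2 = 5
w[7] = -5 - (-7) = 2
w[8] = -2 - 5 = -7

-7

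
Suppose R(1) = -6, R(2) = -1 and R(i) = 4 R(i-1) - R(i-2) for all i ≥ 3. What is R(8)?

1769

R(3) = 4(-1) - (-6) = 2
R(4) = 4(2) - (-1) = 9
R(5) = 4(9) - 2 = 34
R(6) = 4(34) - 9 = 127
R(7) = 4(127) - 34 = 474
R(8) = 4(474) - 127 = 1769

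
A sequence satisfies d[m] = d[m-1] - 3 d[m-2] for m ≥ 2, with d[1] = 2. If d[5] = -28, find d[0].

Let d[0] = v.
d[2] = 2 - 3v
d[3] = -4 - 3v
d[4] = -10 + 6v
d[5] = 2 + 15v
So 2 + 15v = -28, giving v = -2.

-2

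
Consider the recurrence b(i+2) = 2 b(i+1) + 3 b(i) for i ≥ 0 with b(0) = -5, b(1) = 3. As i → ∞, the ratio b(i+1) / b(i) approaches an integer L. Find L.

3

The characteristic equation is r^2 - 2r - 3 = 0, which factors as (r - 3)(r + 1) = 0.
So the roots are 3 and -1. Since |3| > |-1| and the coefficient of 3^i is non-zero, the ratio tends to 3.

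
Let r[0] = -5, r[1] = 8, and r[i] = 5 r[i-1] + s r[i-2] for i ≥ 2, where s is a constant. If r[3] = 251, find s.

-3

r[2] = 40 - 5s
r[3] = 200 - 17s
So 200 - 17s = 251, giving s = -3.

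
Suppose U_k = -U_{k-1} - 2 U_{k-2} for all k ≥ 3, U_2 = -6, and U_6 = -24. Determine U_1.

5

Let U_1 = x.
U_3 = 6 - 2x
U_4 = 6 + 2x
U_5 = -18 + 2x
U_6 = 6 - 6x
So 6 - 6x = -24, giving x = 5.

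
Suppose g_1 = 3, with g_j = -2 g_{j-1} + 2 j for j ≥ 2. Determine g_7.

g_2 = -2·3 + 4 = -2
g_3 = -2·(-2) + 6 = 10
g_4 = -2·10 + 8 = -12
g_5 = -2·(-12) + 10 = 34
g_6 = -2·34 + 12 = -56
g_7 = -2·(-56) + 14 = 126

126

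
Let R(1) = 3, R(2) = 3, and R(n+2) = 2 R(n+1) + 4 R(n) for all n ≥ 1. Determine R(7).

1728

R(3) = 2*3 + 4*3 = 18
R(4) = 2*18 + 4*3 = 48
R(5) = 2*48 + 4*18 = 168
R(6) = 2*168 + 4*48 = 528
R(7) = 2*528 + 4*168 = 1728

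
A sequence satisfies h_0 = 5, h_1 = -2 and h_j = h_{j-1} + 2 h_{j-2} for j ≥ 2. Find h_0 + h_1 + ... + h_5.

63

h_2 = (-2) + 2*5 = 8
h_3 = 8 + 2*(-2) = 4
h_4 = 4 + 2*8 = 20
h_5 = 20 + 2*4 = 28
Sum = 5 + (-2) + 8 + 4 + 20 + 28 = 63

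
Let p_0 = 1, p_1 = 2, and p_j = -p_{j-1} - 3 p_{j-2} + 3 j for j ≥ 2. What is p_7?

20

p_2 = -2 - 3·1 + 6 = 1
p_3 = -1 - 3·2 + 9 = 2
p_4 = -2 - 3·1 + 12 = 7
p_5 = -7 - 3·2 + 15 = 2
p_6 = -2 - 3·7 + 18 = -5
p_7 = -(-5) - 3·2 + 21 = 20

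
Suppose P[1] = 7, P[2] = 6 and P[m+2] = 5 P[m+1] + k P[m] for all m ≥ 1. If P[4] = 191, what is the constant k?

1

P[3] = 30 + 7k
P[4] = 150 + 41k
So 150 + 41k = 191, giving k = 1.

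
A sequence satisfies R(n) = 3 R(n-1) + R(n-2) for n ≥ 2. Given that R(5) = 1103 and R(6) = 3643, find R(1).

Rearranging, R(n-2) = R(n) - 3 R(n-1).
R(4) = 3643 - 3*1103 = 334
R(3) = 1103 - 3*334 = 101
R(2) = 334 - 3*101 = 31
R(1) = 101 - 3*31 = 8

8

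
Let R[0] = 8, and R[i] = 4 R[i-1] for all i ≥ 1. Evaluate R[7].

131072

R[1] = 4(8) = 32
R[2] = 4(32) = 128
R[3] = 4(128) = 512
R[4] = 4(512) = 2048
R[5] = 4(2048) = 8192
R[6] = 4(8192) = 32768
R[7] = 4(32768) = 131072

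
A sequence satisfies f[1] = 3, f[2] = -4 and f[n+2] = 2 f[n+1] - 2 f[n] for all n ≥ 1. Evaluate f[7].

56

f[3] = 2·(-4) - 2·3 = -14
f[4] = 2·(-14) - 2·(-4) = -20
f[5] = 2·(-20) - 2·(-14) = -12
f[6] = 2·(-12) - 2·(-20) = 16
f[7] = 2·16 - 2·(-12) = 56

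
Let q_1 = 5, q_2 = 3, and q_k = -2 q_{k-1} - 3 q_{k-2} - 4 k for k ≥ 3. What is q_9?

-555

q_3 = -2*3 - 3*5 - 12 = -33
q_4 = -2*(-33) - 3*3 - 16 = 41
q_5 = -2*41 - 3*(-33) - 20 = -3
q_6 = -2*(-3) - 3*41 - 24 = -141
q_7 = -2*(-141) - 3*(-3) - 28 = 263
q_8 = -2*263 - 3*(-141) - 32 = -135
q_9 = -2*(-135) - 3*263 - 36 = -555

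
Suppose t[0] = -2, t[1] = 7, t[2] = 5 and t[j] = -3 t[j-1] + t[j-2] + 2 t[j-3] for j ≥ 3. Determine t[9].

t[3] = -3(5) + 7 + 2(-2) = -12
t[4] = -3(-12) + 5 + 2(7) = 55
t[5] = -3(55) + (-12) + 2(5) = -167
t[6] = -3(-167) + 55 + 2(-12) = 532
t[7] = -3(532) + (-167) + 2(55) = -1653
t[8] = -3(-1653) + 532 + 2(-167) = 5157
t[9] = -3(5157) + (-1653) + 2(532) = -16060

-16060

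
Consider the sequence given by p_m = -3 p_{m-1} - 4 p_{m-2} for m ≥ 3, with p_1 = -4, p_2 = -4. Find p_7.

-356

p_3 = -3(-4) - 4(-4) = 28
p_4 = -3(28) - 4(-4) = -68
p_5 = -3(-68) - 4(28) = 92
p_6 = -3(92) - 4(-68) = -4
p_7 = -3(-4) - 4(92) = -356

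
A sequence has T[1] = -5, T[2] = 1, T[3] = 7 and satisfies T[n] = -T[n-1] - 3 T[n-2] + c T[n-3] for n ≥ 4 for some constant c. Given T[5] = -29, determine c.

-3

T[4] = -10 - 5c
T[5] = -11 + 6c
So -11 + 6c = -29, giving c = -3.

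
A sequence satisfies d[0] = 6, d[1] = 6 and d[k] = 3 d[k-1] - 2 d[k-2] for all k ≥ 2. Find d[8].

d[2] = 3*6 - 2*6 = 6
d[3] = 3*6 - 2*6 = 6
d[4] = 3*6 - 2*6 = 6
d[5] = 3*6 - 2*6 = 6
d[6] = 3*6 - 2*6 = 6
d[7] = 3*6 - 2*6 = 6
d[8] = 3*6 - 2*6 = 6

6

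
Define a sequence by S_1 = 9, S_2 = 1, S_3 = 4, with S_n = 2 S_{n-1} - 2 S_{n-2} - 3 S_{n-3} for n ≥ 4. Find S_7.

17

S_4 = 2·4 - 2·1 - 3·9 = -21
S_5 = 2·(-21) - 2·4 - 3·1 = -53
S_6 = 2·(-53) - 2·(-21) - 3·4 = -76
S_7 = 2·(-76) - 2·(-53) - 3·(-21) = 17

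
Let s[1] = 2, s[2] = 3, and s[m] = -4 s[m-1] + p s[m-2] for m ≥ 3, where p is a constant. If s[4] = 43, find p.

1

s[3] = -12 + 2p
s[4] = 48 - 5p
So 48 - 5p = 43, giving p = 1.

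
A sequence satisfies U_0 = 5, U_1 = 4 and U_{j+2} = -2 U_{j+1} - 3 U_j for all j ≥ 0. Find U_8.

-419

U_2 = -2(4) - 3(5) = -23
U_3 = -2(-23) - 3(4) = 34
U_4 = -2(34) - 3(-23) = 1
U_5 = -2(1) - 3(34) = -104
U_6 = -2(-104) - 3(1) = 205
U_7 = -2(205) - 3(-104) = -98
U_8 = -2(-98) - 3(205) = -419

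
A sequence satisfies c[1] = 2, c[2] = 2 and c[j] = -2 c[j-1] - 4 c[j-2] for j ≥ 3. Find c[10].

c[3] = -2*2 - 4*2 = -12
c[4] = -2*(-12) - 4*2 = 16
c[5] = -2*16 - 4*(-12) = 16
c[6] = -2*16 - 4*16 = -96
c[7] = -2*(-96) - 4*16 = 128
c[8] = -2*128 - 4*(-96) = 128
c[9] = -2*128 - 4*128 = -768
c[10] = -2*(-768) - 4*128 = 1024

1024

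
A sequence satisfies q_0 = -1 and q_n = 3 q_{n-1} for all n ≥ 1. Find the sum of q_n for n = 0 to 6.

q_1 = 3(-1) = -3
q_2 = 3(-3) = -9
q_3 = 3(-9) = -27
q_4 = 3(-27) = -81
q_5 = 3(-81) = -243
q_6 = 3(-243) = -729
Sum = (-1) + (-3) + (-9) + (-27) + (-81) + (-243) + (-729) = -1093

-1093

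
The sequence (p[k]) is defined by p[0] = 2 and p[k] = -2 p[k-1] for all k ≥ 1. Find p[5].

p[1] = -2(2) = -4
p[2] = -2(-4) = 8
p[3] = -2(8) = -16
p[4] = -2(-16) = 32
p[5] = -2(32) = -64

-64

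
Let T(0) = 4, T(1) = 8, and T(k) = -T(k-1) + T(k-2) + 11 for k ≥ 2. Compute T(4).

T(2) = -8 + 4 + 11 = 7
T(3) = -7 + 8 + 11 = 12
T(4) = -12 + 7 + 11 = 6

6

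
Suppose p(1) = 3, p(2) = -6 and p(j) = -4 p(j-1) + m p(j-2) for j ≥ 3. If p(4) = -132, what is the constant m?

p(3) = 24 + 3m
p(4) = -96 - 18m
So -96 - 18m = -132, giving m = 2.

2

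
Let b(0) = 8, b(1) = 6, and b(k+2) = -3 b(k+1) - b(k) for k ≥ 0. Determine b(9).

b(2) = -3·6 - 8 = -26
b(3) = -3·(-26) - 6 = 72
b(4) = -3·72 - (-26) = -190
b(5) = -3·(-190) - 72 = 498
b(6) = -3·498 - (-190) = -1304
b(7) = -3·(-1304) - 498 = 3414
b(8) = -3·3414 - (-1304) = -8938
b(9) = -3·(-8938) - 3414 = 23400

23400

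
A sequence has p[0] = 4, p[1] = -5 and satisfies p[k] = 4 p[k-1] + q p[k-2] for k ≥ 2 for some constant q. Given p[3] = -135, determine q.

-5

p[2] = -20 + 4q
p[3] = -80 + 11q
So -80 + 11q = -135, giving q = -5.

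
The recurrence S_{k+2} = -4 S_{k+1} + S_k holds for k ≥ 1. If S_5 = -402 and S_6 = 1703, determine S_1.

6

Rearranging, S_{k-2} = S_k + 4 S_{k-1}.
S_4 = 1703 + 4(-402) = 95
S_3 = -402 + 4(95) = -22
S_2 = 95 + 4(-22) = 7
S_1 = -22 + 4(7) = 6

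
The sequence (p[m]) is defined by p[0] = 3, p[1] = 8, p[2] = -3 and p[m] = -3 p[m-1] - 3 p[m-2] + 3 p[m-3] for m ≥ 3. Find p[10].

-8451

p[3] = -3*(-3) - 3*8 + 3*3 = -6
p[4] = -3*(-6) - 3*(-3) + 3*8 = 51
p[5] = -3*51 - 3*(-6) + 3*(-3) = -144
p[6] = -3*(-144) - 3*51 + 3*(-6) = 261
p[7] = -3*261 - 3*(-144) + 3*51 = -198
p[8] = -3*(-198) - 3*261 + 3*(-144) = -621
p[9] = -3*(-621) - 3*(-198) + 3*261 = 3240
p[10] = -3*3240 - 3*(-621) + 3*(-198) = -8451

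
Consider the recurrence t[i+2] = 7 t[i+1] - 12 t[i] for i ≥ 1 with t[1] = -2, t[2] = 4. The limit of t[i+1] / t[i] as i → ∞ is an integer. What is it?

4

The characteristic equation is r^2 - 7r + 12 = 0, which factors as (r - 4)(r - 3) = 0.
So the roots are 4 and 3. Since |4| > |3| and the coefficient of 4^i is non-zero, the ratio tends to 4.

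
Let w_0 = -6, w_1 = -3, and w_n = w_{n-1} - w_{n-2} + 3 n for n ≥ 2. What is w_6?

w_2 = (-3) - (-6) + 6 = 9
w_3 = 9 - (-3) + 9 = 21
w_4 = 21 - 9 + 12 = 24
w_5 = 24 - 21 + 15 = 18
w_6 = 18 - 24 + 18 = 12

12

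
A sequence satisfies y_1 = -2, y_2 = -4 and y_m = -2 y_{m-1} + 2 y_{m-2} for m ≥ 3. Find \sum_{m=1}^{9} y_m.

1654

y_3 = -2·(-4) + 2·(-2) = 4
y_4 = -2·4 + 2·(-4) = -16
y_5 = -2·(-16) + 2·4 = 40
y_6 = -2·40 + 2·(-16) = -112
y_7 = -2·(-112) + 2·40 = 304
y_8 = -2·304 + 2·(-112) = -832
y_9 = -2·(-832) + 2·304 = 2272
Sum = (-2) + (-4) + 4 + (-16) + 40 + (-112) + 304 + (-832) + 2272 = 1654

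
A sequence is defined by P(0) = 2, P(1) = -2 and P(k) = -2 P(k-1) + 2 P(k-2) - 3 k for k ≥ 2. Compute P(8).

P(2) = -2*(-2) + 2*2 - 6 = 2
P(3) = -2*2 + 2*(-2) - 9 = -17
P(4) = -2*(-17) + 2*2 - 12 = 26
P(5) = -2*26 + 2*(-17) - 15 = -101
P(6) = -2*(-101) + 2*26 - 18 = 236
P(7) = -2*236 + 2*(-101) - 21 = -695
P(8) = -2*(-695) + 2*236 - 24 = 1838

1838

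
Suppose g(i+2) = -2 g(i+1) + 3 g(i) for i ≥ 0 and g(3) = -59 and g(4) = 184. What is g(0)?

Rearranging, g(i-2) = (g(i) + 2 g(i-1)) / 3.
g(2) = (184 + 2*(-59)) / 3 = 66/3 = 22
g(1) = (-59 + 2*22) / 3 = -15/3 = -5
g(0) = (22 + 2*(-5)) / 3 = 12/3 = 4

4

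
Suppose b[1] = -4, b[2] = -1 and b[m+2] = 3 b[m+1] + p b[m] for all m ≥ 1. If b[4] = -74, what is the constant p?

b[3] = -3 - 4p
b[4] = -9 - 13p
So -9 - 13p = -74, giving p = 5.

5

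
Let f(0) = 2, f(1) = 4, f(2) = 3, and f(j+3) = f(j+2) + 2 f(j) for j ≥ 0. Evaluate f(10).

307

f(3) = 3 + 2·2 = 7
f(4) = 7 + 2·4 = 15
f(5) = 15 + 2·3 = 21
f(6) = 21 + 2·7 = 35
f(7) = 35 + 2·15 = 65
f(8) = 65 + 2·21 = 107
f(9) = 107 + 2·35 = 177
f(10) = 177 + 2·65 = 307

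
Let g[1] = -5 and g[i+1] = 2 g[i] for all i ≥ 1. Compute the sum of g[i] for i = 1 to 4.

-75

g[2] = 2(-5) = -10
g[3] = 2(-10) = -20
g[4] = 2(-20) = -40
Sum = (-5) + (-10) + (-20) + (-40) = -75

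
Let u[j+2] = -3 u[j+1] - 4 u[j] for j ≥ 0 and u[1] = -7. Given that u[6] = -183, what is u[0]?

3

Let u[0] = z.
u[2] = 21 - 4z
u[3] = -35 + 12z
u[4] = 21 - 20z
u[5] = 77 + 12z
u[6] = -315 + 44z
So -315 + 44z = -183, giving z = 3.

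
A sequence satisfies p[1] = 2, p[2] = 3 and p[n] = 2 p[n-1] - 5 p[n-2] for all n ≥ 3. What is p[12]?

p[3] = 2·3 - 5·2 = -4
p[4] = 2·(-4) - 5·3 = -23
p[5] = 2·(-23) - 5·(-4) = -26
p[6] = 2·(-26) - 5·(-23) = 63
p[7] = 2·63 - 5·(-26) = 256
p[8] = 2·256 - 5·63 = 197
p[9] = 2·197 - 5·256 = -886
p[10] = 2·(-886) - 5·197 = -2757
p[11] = 2·(-2757) - 5·(-886) = -1084
p[12] = 2·(-1084) - 5·(-2757) = 11617

11617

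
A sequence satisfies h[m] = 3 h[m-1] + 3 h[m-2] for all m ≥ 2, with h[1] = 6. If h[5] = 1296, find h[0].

Let h[0] = v.
h[2] = 18 + 3v
h[3] = 72 + 9v
h[4] = 270 + 36v
h[5] = 1026 + 135v
So 1026 + 135v = 1296, giving v = 2.

2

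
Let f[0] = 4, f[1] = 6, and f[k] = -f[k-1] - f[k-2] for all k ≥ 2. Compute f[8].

-10

f[2] = -6 - 4 = -10
f[3] = -(-10) - 6 = 4
f[4] = -4 - (-10) = 6
f[5] = -6 - 4 = -10
f[6] = -(-10) - 6 = 4
f[7] = -4 - (-10) = 6
f[8] = -6 - 4 = -10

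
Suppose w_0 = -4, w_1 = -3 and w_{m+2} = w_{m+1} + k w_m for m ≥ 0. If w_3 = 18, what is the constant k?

w_2 = -3 - 4k
w_3 = -3 - 7k
So -3 - 7k = 18, giving k = -3.

-3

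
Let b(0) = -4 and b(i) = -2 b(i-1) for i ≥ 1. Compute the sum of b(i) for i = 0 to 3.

b(1) = -2·(-4) = 8
b(2) = -2·8 = -16
b(3) = -2·(-16) = 32
Sum = (-4) + 8 + (-16) + 32 = 20

20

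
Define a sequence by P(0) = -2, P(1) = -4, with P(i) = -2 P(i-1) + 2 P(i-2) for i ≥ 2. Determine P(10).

P(2) = -2(-4) + 2(-2) = 4
P(3) = -2(4) + 2(-4) = -16
P(4) = -2(-16) + 2(4) = 40
P(5) = -2(40) + 2(-16) = -112
P(6) = -2(-112) + 2(40) = 304
P(7) = -2(304) + 2(-112) = -832
P(8) = -2(-832) + 2(304) = 2272
P(9) = -2(2272) + 2(-832) = -6208
P(10) = -2(-6208) + 2(2272) = 16960

16960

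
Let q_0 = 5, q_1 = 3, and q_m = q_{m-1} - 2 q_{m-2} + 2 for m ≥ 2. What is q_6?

q_2 = 3 - 2·5 + 2 = -5
q_3 = (-5) - 2·3 + 2 = -9
q_4 = (-9) - 2·(-5) + 2 = 3
q_5 = 3 - 2·(-9) + 2 = 23
q_6 = 23 - 2·3 + 2 = 19

19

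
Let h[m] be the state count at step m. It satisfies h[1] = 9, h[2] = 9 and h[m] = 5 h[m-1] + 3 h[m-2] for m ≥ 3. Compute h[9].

h[3] = 5·9 + 3·9 = 72
h[4] = 5·72 + 3·9 = 387
h[5] = 5·387 + 3·72 = 2151
h[6] = 5·2151 + 3·387 = 11916
h[7] = 5·11916 + 3·2151 = 66033
h[8] = 5·66033 + 3·11916 = 365913
h[9] = 5·365913 + 3·66033 = 2027664

2027664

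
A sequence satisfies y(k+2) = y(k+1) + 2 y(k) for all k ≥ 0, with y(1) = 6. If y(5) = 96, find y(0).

Let y(0) = v.
y(2) = 6 + 2v
y(3) = 18 + 2v
y(4) = 30 + 6v
y(5) = 66 + 10v
So 66 + 10v = 96, giving v = 3.

3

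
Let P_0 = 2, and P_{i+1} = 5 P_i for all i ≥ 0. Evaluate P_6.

P_1 = 5(2) = 10
P_2 = 5(10) = 50
P_3 = 5(50) = 250
P_4 = 5(250) = 1250
P_5 = 5(1250) = 6250
P_6 = 5(6250) = 31250

31250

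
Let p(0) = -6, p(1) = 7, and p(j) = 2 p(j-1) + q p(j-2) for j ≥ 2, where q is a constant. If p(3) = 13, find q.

p(2) = 14 - 6q
p(3) = 28 - 5q
So 28 - 5q = 13, giving q = 3.

3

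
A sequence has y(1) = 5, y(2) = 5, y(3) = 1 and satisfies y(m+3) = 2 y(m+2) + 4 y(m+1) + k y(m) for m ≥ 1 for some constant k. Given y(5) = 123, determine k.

5

y(4) = 22 + 5k
y(5) = 48 + 15k
So 48 + 15k = 123, giving k = 5.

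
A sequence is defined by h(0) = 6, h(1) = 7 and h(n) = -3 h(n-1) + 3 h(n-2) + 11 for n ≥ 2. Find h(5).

h(2) = -3*7 + 3*6 + 11 = 8
h(3) = -3*8 + 3*7 + 11 = 8
h(4) = -3*8 + 3*8 + 11 = 11
h(5) = -3*11 + 3*8 + 11 = 2

2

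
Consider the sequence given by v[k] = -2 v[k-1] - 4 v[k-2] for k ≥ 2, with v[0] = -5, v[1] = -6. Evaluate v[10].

v[2] = -2·(-6) - 4·(-5) = 32
v[3] = -2·32 - 4·(-6) = -40
v[4] = -2·(-40) - 4·32 = -48
v[5] = -2·(-48) - 4·(-40) = 256
v[6] = -2·256 - 4·(-48) = -320
v[7] = -2·(-320) - 4·256 = -384
v[8] = -2·(-384) - 4·(-320) = 2048
v[9] = -2·2048 - 4·(-384) = -2560
v[10] = -2·(-2560) - 4·2048 = -3072

-3072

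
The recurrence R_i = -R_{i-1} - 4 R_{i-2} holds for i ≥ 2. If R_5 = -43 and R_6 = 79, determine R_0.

Rearranging, R_{i-2} = (R_i + R_{i-1}) / -4.
R_4 = (79 + (-43)) / -4 = 36/-4 = -9
R_3 = (-43 + (-9)) / -4 = -52/-4 = 13
R_2 = (-9 + 13) / -4 = 4/-4 = -1
R_1 = (13 + (-1)) / -4 = 12/-4 = -3
R_0 = (-1 + (-3)) / -4 = -4/-4 = 1

1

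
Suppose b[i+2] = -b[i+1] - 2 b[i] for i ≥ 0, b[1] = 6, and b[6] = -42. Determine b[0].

-6

Let b[0] = y.
b[2] = -6 - 2y
b[3] = -6 + 2y
b[4] = 18 + 2y
b[5] = -6 - 6y
b[6] = -30 + 2y
So -30 + 2y = -42, giving y = -6.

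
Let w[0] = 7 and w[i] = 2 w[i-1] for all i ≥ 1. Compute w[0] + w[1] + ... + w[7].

w[1] = 2*7 = 14
w[2] = 2*14 = 28
w[3] = 2*28 = 56
w[4] = 2*56 = 112
w[5] = 2*112 = 224
w[6] = 2*224 = 448
w[7] = 2*448 = 896
Sum = 7 + 14 + 28 + 56 + 112 + 224 + 448 + 896 = 1785

1785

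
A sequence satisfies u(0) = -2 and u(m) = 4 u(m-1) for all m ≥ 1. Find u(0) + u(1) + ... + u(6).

u(1) = 4(-2) = -8
u(2) = 4(-8) = -32
u(3) = 4(-32) = -128
u(4) = 4(-128) = -512
u(5) = 4(-512) = -2048
u(6) = 4(-2048) = -8192
Sum = (-2) + (-8) + (-32) + (-128) + (-512) + (-2048) + (-8192) = -10922

-10922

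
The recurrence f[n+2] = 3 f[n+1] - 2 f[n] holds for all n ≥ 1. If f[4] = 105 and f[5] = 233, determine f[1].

Rearranging, f[n-2] = (f[n] - 3 f[n-1]) / -2.
f[3] = (233 - 3(105)) / -2 = -82/-2 = 41
f[2] = (105 - 3(41)) / -2 = -18/-2 = 9
f[1] = (41 - 3(9)) / -2 = 14/-2 = -7

-7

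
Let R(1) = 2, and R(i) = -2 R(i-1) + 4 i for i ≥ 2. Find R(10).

R(2) = -2·2 + 8 = 4
R(3) = -2·4 + 12 = 4
R(4) = -2·4 + 16 = 8
R(5) = -2·8 + 20 = 4
R(6) = -2·4 + 24 = 16
R(7) = -2·16 + 28 = -4
R(8) = -2·(-4) + 32 = 40
R(9) = -2·40 + 36 = -44
R(10) = -2·(-44) + 40 = 128

128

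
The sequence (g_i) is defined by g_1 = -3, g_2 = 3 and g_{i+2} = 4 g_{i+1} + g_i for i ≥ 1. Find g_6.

g_3 = 4(3) + (-3) = 9
g_4 = 4(9) + 3 = 39
g_5 = 4(39) + 9 = 165
g_6 = 4(165) + 39 = 699

699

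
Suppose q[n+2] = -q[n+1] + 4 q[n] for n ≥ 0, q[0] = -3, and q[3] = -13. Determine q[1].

-5

Let q[1] = x.
q[2] = -12 - x
q[3] = 12 + 5x
So 12 + 5x = -13, giving x = -5.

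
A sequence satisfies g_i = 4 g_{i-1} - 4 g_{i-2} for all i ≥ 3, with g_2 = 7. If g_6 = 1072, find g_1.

Let g_1 = w.
g_3 = 28 - 4w
g_4 = 84 - 16w
g_5 = 224 - 48w
g_6 = 560 - 128w
So 560 - 128w = 1072, giving w = -4.

-4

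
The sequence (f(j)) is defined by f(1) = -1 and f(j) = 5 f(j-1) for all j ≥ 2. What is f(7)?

f(2) = 5·(-1) = -5
f(3) = 5·(-5) = -25
f(4) = 5·(-25) = -125
f(5) = 5·(-125) = -625
f(6) = 5·(-625) = -3125
f(7) = 5·(-3125) = -15625

-15625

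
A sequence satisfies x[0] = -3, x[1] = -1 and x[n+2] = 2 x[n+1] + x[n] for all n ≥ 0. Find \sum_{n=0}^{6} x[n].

-269

x[2] = 2*(-1) + (-3) = -5
x[3] = 2*(-5) + (-1) = -11
x[4] = 2*(-11) + (-5) = -27
x[5] = 2*(-27) + (-11) = -65
x[6] = 2*(-65) + (-27) = -157
Sum = (-3) + (-1) + (-5) + (-11) + (-27) + (-65) + (-157) = -269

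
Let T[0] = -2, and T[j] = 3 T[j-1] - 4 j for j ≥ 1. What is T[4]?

-394

T[1] = 3*(-2) - 4 = -10
T[2] = 3*(-10) - 8 = -38
T[3] = 3*(-38) - 12 = -126
T[4] = 3*(-126) - 16 = -394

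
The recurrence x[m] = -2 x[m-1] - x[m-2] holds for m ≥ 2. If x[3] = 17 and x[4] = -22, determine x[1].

Rearranging, x[m-2] = -(x[m] + 2 x[m-1]).
x[2] = -(-22 + 2·17) = -12
x[1] = -(17 + 2·(-12)) = 7

7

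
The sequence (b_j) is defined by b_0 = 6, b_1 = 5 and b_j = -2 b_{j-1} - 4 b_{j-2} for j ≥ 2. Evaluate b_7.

b_2 = -2·5 - 4·6 = -34
b_3 = -2·(-34) - 4·5 = 48
b_4 = -2·48 - 4·(-34) = 40
b_5 = -2·40 - 4·48 = -272
b_6 = -2·(-272) - 4·40 = 384
b_7 = -2·384 - 4·(-272) = 320

320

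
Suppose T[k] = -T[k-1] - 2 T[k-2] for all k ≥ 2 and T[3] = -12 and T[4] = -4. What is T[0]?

Rearranging, T[k-2] = (T[k] + T[k-1]) / -2.
T[2] = (-4 + (-12)) / -2 = -16/-2 = 8
T[1] = (-12 + 8) / -2 = -4/-2 = 2
T[0] = (8 + 2) / -2 = 10/-2 = -5

-5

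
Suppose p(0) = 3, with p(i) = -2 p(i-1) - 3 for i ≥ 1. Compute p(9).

-2049

p(1) = -2(3) - 3 = -9
p(2) = -2(-9) - 3 = 15
p(3) = -2(15) - 3 = -33
p(4) = -2(-33) - 3 = 63
p(5) = -2(63) - 3 = -129
p(6) = -2(-129) - 3 = 255
p(7) = -2(255) - 3 = -513
p(8) = -2(-513) - 3 = 1023
p(9) = -2(1023) - 3 = -2049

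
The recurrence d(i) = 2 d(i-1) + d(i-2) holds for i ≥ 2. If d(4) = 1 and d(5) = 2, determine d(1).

Rearranging, d(i-2) = d(i) - 2 d(i-1).
d(3) = 2 - 2*1 = 0
d(2) = 1 - 2*0 = 1
d(1) = 0 - 2*1 = -2

-2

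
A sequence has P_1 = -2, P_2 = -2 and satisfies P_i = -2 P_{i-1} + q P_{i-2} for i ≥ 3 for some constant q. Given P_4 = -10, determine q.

-1

P_3 = 4 - 2q
P_4 = -8 + 2q
So -8 + 2q = -10, giving q = -1.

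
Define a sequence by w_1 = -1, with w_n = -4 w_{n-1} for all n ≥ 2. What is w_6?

1024

w_2 = -4·(-1) = 4
w_3 = -4·4 = -16
w_4 = -4·(-16) = 64
w_5 = -4·64 = -256
w_6 = -4·(-256) = 1024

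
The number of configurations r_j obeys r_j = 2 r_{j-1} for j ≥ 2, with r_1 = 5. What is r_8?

r_2 = 2·5 = 10
r_3 = 2·10 = 20
r_4 = 2·20 = 40
r_5 = 2·40 = 80
r_6 = 2·80 = 160
r_7 = 2·160 = 320
r_8 = 2·320 = 640

640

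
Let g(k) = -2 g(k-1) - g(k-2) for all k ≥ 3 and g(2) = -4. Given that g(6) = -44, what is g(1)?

Let g(1) = y.
g(3) = 8 - y
g(4) = -12 + 2y
g(5) = 16 - 3y
g(6) = -20 + 4y
So -20 + 4y = -44, giving y = -6.

-6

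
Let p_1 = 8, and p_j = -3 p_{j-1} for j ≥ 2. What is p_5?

648

p_2 = -3(8) = -24
p_3 = -3(-24) = 72
p_4 = -3(72) = -216
p_5 = -3(-216) = 648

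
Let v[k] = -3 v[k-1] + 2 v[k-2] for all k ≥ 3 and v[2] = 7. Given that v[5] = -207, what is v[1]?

3

Let v[1] = w.
v[3] = -21 + 2w
v[4] = 77 - 6w
v[5] = -273 + 22w
So -273 + 22w = -207, giving w = 3.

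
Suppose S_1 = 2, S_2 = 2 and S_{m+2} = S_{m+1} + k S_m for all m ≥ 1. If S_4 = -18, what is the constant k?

-5

S_3 = 2 + 2k
S_4 = 2 + 4k
So 2 + 4k = -18, giving k = -5.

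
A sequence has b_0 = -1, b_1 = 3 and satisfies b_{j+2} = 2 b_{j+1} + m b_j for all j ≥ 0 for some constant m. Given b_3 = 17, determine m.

5

b_2 = 6 - m
b_3 = 12 + m
So 12 + m = 17, giving m = 5.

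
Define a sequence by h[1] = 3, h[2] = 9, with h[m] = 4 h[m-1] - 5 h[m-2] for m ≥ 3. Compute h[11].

h[3] = 4*9 - 5*3 = 21
h[4] = 4*21 - 5*9 = 39
h[5] = 4*39 - 5*21 = 51
h[6] = 4*51 - 5*39 = 9
h[7] = 4*9 - 5*51 = -219
h[8] = 4*(-219) - 5*9 = -921
h[9] = 4*(-921) - 5*(-219) = -2589
h[10] = 4*(-2589) - 5*(-921) = -5751
h[11] = 4*(-5751) - 5*(-2589) = -10059

-10059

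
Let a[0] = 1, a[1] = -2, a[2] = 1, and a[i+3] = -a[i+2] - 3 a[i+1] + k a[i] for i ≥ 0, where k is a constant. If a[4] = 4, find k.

-4

a[3] = 5 + k
a[4] = -8 - 3k
So -8 - 3k = 4, giving k = -4.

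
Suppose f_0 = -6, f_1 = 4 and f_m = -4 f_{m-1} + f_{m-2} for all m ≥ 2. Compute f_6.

-6998

f_2 = -4*4 + (-6) = -22
f_3 = -4*(-22) + 4 = 92
f_4 = -4*92 + (-22) = -390
f_5 = -4*(-390) + 92 = 1652
f_6 = -4*1652 + (-390) = -6998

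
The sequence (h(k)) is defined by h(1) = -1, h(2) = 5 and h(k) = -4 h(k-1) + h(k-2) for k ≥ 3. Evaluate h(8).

28657

h(3) = -4·5 + (-1) = -21
h(4) = -4·(-21) + 5 = 89
h(5) = -4·89 + (-21) = -377
h(6) = -4·(-377) + 89 = 1597
h(7) = -4·1597 + (-377) = -6765
h(8) = -4·(-6765) + 1597 = 28657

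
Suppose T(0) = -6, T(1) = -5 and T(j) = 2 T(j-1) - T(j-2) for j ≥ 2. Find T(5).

-1

T(2) = 2*(-5) - (-6) = -4
T(3) = 2*(-4) - (-5) = -3
T(4) = 2*(-3) - (-4) = -2
T(5) = 2*(-2) - (-3) = -1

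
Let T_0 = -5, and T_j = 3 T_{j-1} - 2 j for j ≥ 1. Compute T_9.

-127929

T_1 = 3·(-5) - 2 = -17
T_2 = 3·(-17) - 4 = -55
T_3 = 3·(-55) - 6 = -171
T_4 = 3·(-171) - 8 = -521
T_5 = 3·(-521) - 10 = -1573
T_6 = 3·(-1573) - 12 = -4731
T_7 = 3·(-4731) - 14 = -14207
T_8 = 3·(-14207) - 16 = -42637
T_9 = 3·(-42637) - 18 = -127929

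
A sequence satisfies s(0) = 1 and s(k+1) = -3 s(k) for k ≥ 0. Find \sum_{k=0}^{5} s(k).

-182

s(1) = -3*1 = -3
s(2) = -3*(-3) = 9
s(3) = -3*9 = -27
s(4) = -3*(-27) = 81
s(5) = -3*81 = -243
Sum = 1 + (-3) + 9 + (-27) + 81 + (-243) = -182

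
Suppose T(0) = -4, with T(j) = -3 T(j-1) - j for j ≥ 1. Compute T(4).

T(1) = -3·(-4) - 1 = 11
T(2) = -3·11 - 2 = -35
T(3) = -3·(-35) - 3 = 102
T(4) = -3·102 - 4 = -310

-310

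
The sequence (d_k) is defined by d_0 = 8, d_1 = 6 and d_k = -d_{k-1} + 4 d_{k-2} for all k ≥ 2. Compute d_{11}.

d_2 = -6 + 4*8 = 26
d_3 = -26 + 4*6 = -2
d_4 = -(-2) + 4*26 = 106
d_5 = -106 + 4*(-2) = -114
d_6 = -(-114) + 4*106 = 538
d_7 = -538 + 4*(-114) = -994
d_8 = -(-994) + 4*538 = 3146
d_9 = -3146 + 4*(-994) = -7122
d_{10} = -(-7122) + 4*3146 = 19706
d_{11} = -19706 + 4*(-7122) = -48194

-48194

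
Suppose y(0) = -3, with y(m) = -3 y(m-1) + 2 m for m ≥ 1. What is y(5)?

823

y(1) = -3·(-3) + 2 = 11
y(2) = -3·11 + 4 = -29
y(3) = -3·(-29) + 6 = 93
y(4) = -3·93 + 8 = -271
y(5) = -3·(-271) + 10 = 823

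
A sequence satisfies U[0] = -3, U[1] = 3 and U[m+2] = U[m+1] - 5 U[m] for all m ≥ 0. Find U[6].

333

U[2] = 3 - 5·(-3) = 18
U[3] = 18 - 5·3 = 3
U[4] = 3 - 5·18 = -87
U[5] = (-87) - 5·3 = -102
U[6] = (-102) - 5·(-87) = 333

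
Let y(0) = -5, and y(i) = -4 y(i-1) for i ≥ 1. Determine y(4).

-1280

y(1) = -4(-5) = 20
y(2) = -4(20) = -80
y(3) = -4(-80) = 320
y(4) = -4(320) = -1280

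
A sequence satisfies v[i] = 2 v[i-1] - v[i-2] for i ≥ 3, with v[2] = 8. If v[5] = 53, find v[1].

-7

Let v[1] = y.
v[3] = 16 - y
v[4] = 24 - 2y
v[5] = 32 - 3y
So 32 - 3y = 53, giving y = -7.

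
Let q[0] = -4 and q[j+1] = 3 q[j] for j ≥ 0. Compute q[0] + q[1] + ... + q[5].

q[1] = 3·(-4) = -12
q[2] = 3·(-12) = -36
q[3] = 3·(-36) = -108
q[4] = 3·(-108) = -324
q[5] = 3·(-324) = -972
Sum = (-4) + (-12) + (-36) + (-108) + (-324) + (-972) = -1456

-1456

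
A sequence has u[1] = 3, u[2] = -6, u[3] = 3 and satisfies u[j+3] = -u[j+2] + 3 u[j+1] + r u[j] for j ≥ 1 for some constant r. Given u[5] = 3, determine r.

u[4] = -21 + 3r
u[5] = 30 - 9r
So 30 - 9r = 3, giving r = 3.

3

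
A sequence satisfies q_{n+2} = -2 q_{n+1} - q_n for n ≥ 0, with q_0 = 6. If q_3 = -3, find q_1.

Let q_1 = y.
q_2 = -6 - 2y
q_3 = 12 + 3y
So 12 + 3y = -3, giving y = -5.

-5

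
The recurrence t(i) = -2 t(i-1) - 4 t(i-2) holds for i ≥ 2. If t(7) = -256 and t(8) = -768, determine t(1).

Rearranging, t(i-2) = (t(i) + 2 t(i-1)) / -4.
t(6) = (-768 + 2·(-256)) / -4 = -1280/-4 = 320
t(5) = (-256 + 2·320) / -4 = 384/-4 = -96
t(4) = (320 + 2·(-96)) / -4 = 128/-4 = -32
t(3) = (-96 + 2·(-32)) / -4 = -160/-4 = 40
t(2) = (-32 + 2·40) / -4 = 48/-4 = -12
t(1) = (40 + 2·(-12)) / -4 = 16/-4 = -4

-4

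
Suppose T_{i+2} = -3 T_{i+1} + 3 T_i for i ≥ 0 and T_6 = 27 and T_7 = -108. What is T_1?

-4

Rearranging, T_{i-2} = (T_i + 3 T_{i-1}) / 3.
T_5 = (-108 + 3(27)) / 3 = -27/3 = -9
T_4 = (27 + 3(-9)) / 3 = 0/3 = 0
T_3 = (-9 + 3(0)) / 3 = -9/3 = -3
T_2 = (0 + 3(-3)) / 3 = -9/3 = -3
T_1 = (-3 + 3(-3)) / 3 = -12/3 = -4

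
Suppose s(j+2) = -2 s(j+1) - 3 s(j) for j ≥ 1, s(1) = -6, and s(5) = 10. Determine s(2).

-2

Let s(2) = z.
s(3) = 18 - 2z
s(4) = -36 + z
s(5) = 18 + 4z
So 18 + 4z = 10, giving z = -2.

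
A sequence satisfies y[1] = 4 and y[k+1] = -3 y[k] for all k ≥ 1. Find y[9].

y[2] = -3*4 = -12
y[3] = -3*(-12) = 36
y[4] = -3*36 = -108
y[5] = -3*(-108) = 324
y[6] = -3*324 = -972
y[7] = -3*(-972) = 2916
y[8] = -3*2916 = -8748
y[9] = -3*(-8748) = 26244

26244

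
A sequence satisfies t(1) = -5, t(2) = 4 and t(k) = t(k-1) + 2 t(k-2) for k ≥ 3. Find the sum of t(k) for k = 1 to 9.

-175

t(3) = 4 + 2·(-5) = -6
t(4) = (-6) + 2·4 = 2
t(5) = 2 + 2·(-6) = -10
t(6) = (-10) + 2·2 = -6
t(7) = (-6) + 2·(-10) = -26
t(8) = (-26) + 2·(-6) = -38
t(9) = (-38) + 2·(-26) = -90
Sum = (-5) + 4 + (-6) + 2 + (-10) + (-6) + (-26) + (-38) + (-90) = -175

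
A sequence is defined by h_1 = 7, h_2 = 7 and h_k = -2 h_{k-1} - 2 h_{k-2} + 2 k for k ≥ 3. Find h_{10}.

h_3 = -2(7) - 2(7) + 6 = -22
h_4 = -2(-22) - 2(7) + 8 = 38
h_5 = -2(38) - 2(-22) + 10 = -22
h_6 = -2(-22) - 2(38) + 12 = -20
h_7 = -2(-20) - 2(-22) + 14 = 98
h_8 = -2(98) - 2(-20) + 16 = -140
h_9 = -2(-140) - 2(98) + 18 = 102
h_{10} = -2(102) - 2(-140) + 20 = 96

96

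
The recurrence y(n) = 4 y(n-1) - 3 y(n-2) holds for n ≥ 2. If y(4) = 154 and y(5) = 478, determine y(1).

-2

Rearranging, y(n-2) = (y(n) - 4 y(n-1)) / -3.
y(3) = (478 - 4(154)) / -3 = -138/-3 = 46
y(2) = (154 - 4(46)) / -3 = -30/-3 = 10
y(1) = (46 - 4(10)) / -3 = 6/-3 = -2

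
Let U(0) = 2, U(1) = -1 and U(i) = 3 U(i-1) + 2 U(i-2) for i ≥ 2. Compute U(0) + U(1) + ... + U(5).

U(2) = 3·(-1) + 2·2 = 1
U(3) = 3·1 + 2·(-1) = 1
U(4) = 3·1 + 2·1 = 5
U(5) = 3·5 + 2·1 = 17
Sum = 2 + (-1) + 1 + 1 + 5 + 17 = 25

25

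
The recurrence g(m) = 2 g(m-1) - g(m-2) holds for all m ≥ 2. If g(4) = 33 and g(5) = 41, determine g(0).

Rearranging, g(m-2) = -(g(m) - 2 g(m-1)).
g(3) = -(41 - 2·33) = 25
g(2) = -(33 - 2·25) = 17
g(1) = -(25 - 2·17) = 9
g(0) = -(17 - 2·9) = 1

1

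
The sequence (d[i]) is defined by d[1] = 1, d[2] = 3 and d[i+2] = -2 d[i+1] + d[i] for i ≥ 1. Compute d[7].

d[3] = -2*3 + 1 = -5
d[4] = -2*(-5) + 3 = 13
d[5] = -2*13 + (-5) = -31
d[6] = -2*(-31) + 13 = 75
d[7] = -2*75 + (-31) = -181

-181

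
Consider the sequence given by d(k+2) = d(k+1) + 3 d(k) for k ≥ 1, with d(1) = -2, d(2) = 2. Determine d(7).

-34

d(3) = 2 + 3*(-2) = -4
d(4) = (-4) + 3*2 = 2
d(5) = 2 + 3*(-4) = -10
d(6) = (-10) + 3*2 = -4
d(7) = (-4) + 3*(-10) = -34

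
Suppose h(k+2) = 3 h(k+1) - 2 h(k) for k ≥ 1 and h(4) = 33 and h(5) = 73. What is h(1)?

-2

Rearranging, h(k-2) = (h(k) - 3 h(k-1)) / -2.
h(3) = (73 - 3(33)) / -2 = -26/-2 = 13
h(2) = (33 - 3(13)) / -2 = -6/-2 = 3
h(1) = (13 - 3(3)) / -2 = 4/-2 = -2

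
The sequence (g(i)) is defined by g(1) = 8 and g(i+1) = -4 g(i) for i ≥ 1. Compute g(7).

g(2) = -4*8 = -32
g(3) = -4*(-32) = 128
g(4) = -4*128 = -512
g(5) = -4*(-512) = 2048
g(6) = -4*2048 = -8192
g(7) = -4*(-8192) = 32768

32768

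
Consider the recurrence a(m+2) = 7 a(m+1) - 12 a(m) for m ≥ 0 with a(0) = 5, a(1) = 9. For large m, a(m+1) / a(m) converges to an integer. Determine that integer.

The characteristic equation is r^2 - 7r + 12 = 0, which factors as (r - 4)(r - 3) = 0.
So the roots are 4 and 3. Since |4| > |3| and the coefficient of 4^m is non-zero, the ratio tends to 4.

4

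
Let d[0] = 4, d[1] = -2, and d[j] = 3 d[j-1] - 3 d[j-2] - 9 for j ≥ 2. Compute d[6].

d[2] = 3·(-2) - 3·4 - 9 = -27
d[3] = 3·(-27) - 3·(-2) - 9 = -84
d[4] = 3·(-84) - 3·(-27) - 9 = -180
d[5] = 3·(-180) - 3·(-84) - 9 = -297
d[6] = 3·(-297) - 3·(-180) - 9 = -360

-360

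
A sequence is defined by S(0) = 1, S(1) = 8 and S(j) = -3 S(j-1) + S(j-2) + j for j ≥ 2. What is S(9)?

94508

S(2) = -3*8 + 1 + 2 = -21
S(3) = -3*(-21) + 8 + 3 = 74
S(4) = -3*74 + (-21) + 4 = -239
S(5) = -3*(-239) + 74 + 5 = 796
S(6) = -3*796 + (-239) + 6 = -2621
S(7) = -3*(-2621) + 796 + 7 = 8666
S(8) = -3*8666 + (-2621) + 8 = -28611
S(9) = -3*(-28611) + 8666 + 9 = 94508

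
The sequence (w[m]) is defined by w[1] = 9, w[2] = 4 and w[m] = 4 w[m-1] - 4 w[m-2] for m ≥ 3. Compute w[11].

-62464

w[3] = 4(4) - 4(9) = -20
w[4] = 4(-20) - 4(4) = -96
w[5] = 4(-96) - 4(-20) = -304
w[6] = 4(-304) - 4(-96) = -832
w[7] = 4(-832) - 4(-304) = -2112
w[8] = 4(-2112) - 4(-832) = -5120
w[9] = 4(-5120) - 4(-2112) = -12032
w[10] = 4(-12032) - 4(-5120) = -27648
w[11] = 4(-27648) - 4(-12032) = -62464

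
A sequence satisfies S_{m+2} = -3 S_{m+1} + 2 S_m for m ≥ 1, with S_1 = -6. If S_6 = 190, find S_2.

-2

Let S_2 = v.
S_3 = -12 - 3v
S_4 = 36 + 11v
S_5 = -132 - 39v
S_6 = 468 + 139v
So 468 + 139v = 190, giving v = -2.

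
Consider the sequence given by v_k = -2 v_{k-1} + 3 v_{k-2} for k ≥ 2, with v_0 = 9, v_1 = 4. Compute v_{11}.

v_2 = -2(4) + 3(9) = 19
v_3 = -2(19) + 3(4) = -26
v_4 = -2(-26) + 3(19) = 109
v_5 = -2(109) + 3(-26) = -296
v_6 = -2(-296) + 3(109) = 919
v_7 = -2(919) + 3(-296) = -2726
v_8 = -2(-2726) + 3(919) = 8209
v_9 = -2(8209) + 3(-2726) = -24596
v_{10} = -2(-24596) + 3(8209) = 73819
v_{11} = -2(73819) + 3(-24596) = -221426

-221426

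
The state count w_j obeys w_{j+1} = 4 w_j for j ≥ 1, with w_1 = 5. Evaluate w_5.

w_2 = 4(5) = 20
w_3 = 4(20) = 80
w_4 = 4(80) = 320
w_5 = 4(320) = 1280

1280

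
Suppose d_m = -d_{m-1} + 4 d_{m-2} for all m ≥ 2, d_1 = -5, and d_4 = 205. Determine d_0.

Let d_0 = x.
d_2 = 5 + 4x
d_3 = -25 - 4x
d_4 = 45 + 20x
So 45 + 20x = 205, giving x = 8.

8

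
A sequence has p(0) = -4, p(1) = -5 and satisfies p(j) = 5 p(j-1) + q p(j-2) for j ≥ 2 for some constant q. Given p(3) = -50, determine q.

p(2) = -25 - 4q
p(3) = -125 - 25q
So -125 - 25q = -50, giving q = -3.

-3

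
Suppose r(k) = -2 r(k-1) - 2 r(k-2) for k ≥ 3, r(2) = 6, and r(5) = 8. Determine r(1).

Let r(1) = z.
r(3) = -12 - 2z
r(4) = 12 + 4z
r(5) = -4z
So -4z = 8, giving z = -2.

-2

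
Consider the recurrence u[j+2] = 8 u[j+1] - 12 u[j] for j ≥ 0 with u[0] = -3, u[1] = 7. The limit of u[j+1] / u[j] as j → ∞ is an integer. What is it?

The characteristic equation is r^2 - 8r + 12 = 0, which factors as (r - 6)(r - 2) = 0.
So the roots are 6 and 2. Since |6| > |2| and the coefficient of 6^j is non-zero, the ratio tends to 6.

6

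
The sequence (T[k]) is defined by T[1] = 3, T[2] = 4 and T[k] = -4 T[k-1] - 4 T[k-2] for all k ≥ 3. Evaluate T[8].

T[3] = -4·4 - 4·3 = -28
T[4] = -4·(-28) - 4·4 = 96
T[5] = -4·96 - 4·(-28) = -272
T[6] = -4·(-272) - 4·96 = 704
T[7] = -4·704 - 4·(-272) = -1728
T[8] = -4·(-1728) - 4·704 = 4096

4096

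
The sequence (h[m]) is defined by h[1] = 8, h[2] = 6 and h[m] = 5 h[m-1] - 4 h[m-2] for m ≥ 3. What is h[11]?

h[3] = 5*6 - 4*8 = -2
h[4] = 5*(-2) - 4*6 = -34
h[5] = 5*(-34) - 4*(-2) = -162
h[6] = 5*(-162) - 4*(-34) = -674
h[7] = 5*(-674) - 4*(-162) = -2722
h[8] = 5*(-2722) - 4*(-674) = -10914
h[9] = 5*(-10914) - 4*(-2722) = -43682
h[10] = 5*(-43682) - 4*(-10914) = -174754
h[11] = 5*(-174754) - 4*(-43682) = -699042

-699042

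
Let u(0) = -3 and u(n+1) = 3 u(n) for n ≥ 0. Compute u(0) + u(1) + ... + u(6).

-3279

u(1) = 3(-3) = -9
u(2) = 3(-9) = -27
u(3) = 3(-27) = -81
u(4) = 3(-81) = -243
u(5) = 3(-243) = -729
u(6) = 3(-729) = -2187
Sum = (-3) + (-9) + (-27) + (-81) + (-243) + (-729) + (-2187) = -3279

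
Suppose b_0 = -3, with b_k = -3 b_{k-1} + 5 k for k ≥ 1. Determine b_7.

b_1 = -3(-3) + 5 = 14
b_2 = -3(14) + 10 = -32
b_3 = -3(-32) + 15 = 111
b_4 = -3(111) + 20 = -313
b_5 = -3(-313) + 25 = 964
b_6 = -3(964) + 30 = -2862
b_7 = -3(-2862) + 35 = 8621

8621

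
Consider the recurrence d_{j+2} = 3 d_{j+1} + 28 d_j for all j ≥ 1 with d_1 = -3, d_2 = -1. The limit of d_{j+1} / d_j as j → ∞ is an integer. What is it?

7

The characteristic equation is r^2 - 3r - 28 = 0, which factors as (r - 7)(r + 4) = 0.
So the roots are 7 and -4. Since |7| > |-4| and the coefficient of 7^j is non-zero, the ratio tends to 7.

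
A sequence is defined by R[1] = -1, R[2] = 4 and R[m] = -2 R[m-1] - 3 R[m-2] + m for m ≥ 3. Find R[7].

R[3] = -2(4) - 3(-1) + 3 = -2
R[4] = -2(-2) - 3(4) + 4 = -4
R[5] = -2(-4) - 3(-2) + 5 = 19
R[6] = -2(19) - 3(-4) + 6 = -20
R[7] = -2(-20) - 3(19) + 7 = -10

-10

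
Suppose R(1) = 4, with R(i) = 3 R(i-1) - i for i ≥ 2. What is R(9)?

18048

R(2) = 3(4) - 2 = 10
R(3) = 3(10) - 3 = 27
R(4) = 3(27) - 4 = 77
R(5) = 3(77) - 5 = 226
R(6) = 3(226) - 6 = 672
R(7) = 3(672) - 7 = 2009
R(8) = 3(2009) - 8 = 6019
R(9) = 3(6019) - 9 = 18048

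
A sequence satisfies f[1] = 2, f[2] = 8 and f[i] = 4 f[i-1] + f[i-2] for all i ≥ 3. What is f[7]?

10946

f[3] = 4·8 + 2 = 34
f[4] = 4·34 + 8 = 144
f[5] = 4·144 + 34 = 610
f[6] = 4·610 + 144 = 2584
f[7] = 4·2584 + 610 = 10946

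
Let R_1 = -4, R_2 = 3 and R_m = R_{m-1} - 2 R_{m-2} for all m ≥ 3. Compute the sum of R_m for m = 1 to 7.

R_3 = 3 - 2(-4) = 11
R_4 = 11 - 2(3) = 5
R_5 = 5 - 2(11) = -17
R_6 = (-17) - 2(5) = -27
R_7 = (-27) - 2(-17) = 7
Sum = (-4) + 3 + 11 + 5 + (-17) + (-27) + 7 = -22

-22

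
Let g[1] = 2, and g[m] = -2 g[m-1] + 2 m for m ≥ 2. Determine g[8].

g[2] = -2*2 + 4 = 0
g[3] = -2*0 + 6 = 6
g[4] = -2*6 + 8 = -4
g[5] = -2*(-4) + 10 = 18
g[6] = -2*18 + 12 = -24
g[7] = -2*(-24) + 14 = 62
g[8] = -2*62 + 16 = -108

-108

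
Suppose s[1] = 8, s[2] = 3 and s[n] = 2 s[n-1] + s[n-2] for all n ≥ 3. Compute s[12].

36247

s[3] = 2*3 + 8 = 14
s[4] = 2*14 + 3 = 31
s[5] = 2*31 + 14 = 76
s[6] = 2*76 + 31 = 183
s[7] = 2*183 + 76 = 442
s[8] = 2*442 + 183 = 1067
s[9] = 2*1067 + 442 = 2576
s[10] = 2*2576 + 1067 = 6219
s[11] = 2*6219 + 2576 = 15014
s[12] = 2*15014 + 6219 = 36247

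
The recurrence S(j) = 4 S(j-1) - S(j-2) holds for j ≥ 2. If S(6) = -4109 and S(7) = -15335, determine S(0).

Rearranging, S(j-2) = -(S(j) - 4 S(j-1)).
S(5) = -(-15335 - 4(-4109)) = -1101
S(4) = -(-4109 - 4(-1101)) = -295
S(3) = -(-1101 - 4(-295)) = -79
S(2) = -(-295 - 4(-79)) = -21
S(1) = -(-79 - 4(-21)) = -5
S(0) = -(-21 - 4(-5)) = 1

1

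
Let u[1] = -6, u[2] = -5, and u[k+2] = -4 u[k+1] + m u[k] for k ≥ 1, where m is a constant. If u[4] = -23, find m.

3

u[3] = 20 - 6m
u[4] = -80 + 19m
So -80 + 19m = -23, giving m = 3.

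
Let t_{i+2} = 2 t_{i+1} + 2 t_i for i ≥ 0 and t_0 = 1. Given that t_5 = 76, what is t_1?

Let t_1 = z.
t_2 = 2 + 2z
t_3 = 4 + 6z
t_4 = 12 + 16z
t_5 = 32 + 44z
So 32 + 44z = 76, giving z = 1.

1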